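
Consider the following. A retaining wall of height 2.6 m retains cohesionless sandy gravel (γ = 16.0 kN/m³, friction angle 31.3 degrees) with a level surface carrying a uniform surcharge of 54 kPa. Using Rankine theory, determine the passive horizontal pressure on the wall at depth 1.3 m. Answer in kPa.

237 kPa

K_p = (1 + sin φ)/(1 − sin φ) = 3.162.
σ_v = γz + q = 16.0 × 1.3 + 54 = 74.80 kPa.
σ_h = K_p σ_v = 3.162 × 74.80 = 236.6 kPa.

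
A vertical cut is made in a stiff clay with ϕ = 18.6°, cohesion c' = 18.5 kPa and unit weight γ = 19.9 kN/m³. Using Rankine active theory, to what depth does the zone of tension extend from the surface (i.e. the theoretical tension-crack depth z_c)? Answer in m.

K_a = tan²(45° − 18.6°/2) = 0.5163; √K_a = 0.7186.
The active pressure is zero where K_a γ z = 2c√K_a, so z_c = 2c/(γ√K_a) = 2×18.5/(19.9×0.7186) = 2.587 m.

2.59 m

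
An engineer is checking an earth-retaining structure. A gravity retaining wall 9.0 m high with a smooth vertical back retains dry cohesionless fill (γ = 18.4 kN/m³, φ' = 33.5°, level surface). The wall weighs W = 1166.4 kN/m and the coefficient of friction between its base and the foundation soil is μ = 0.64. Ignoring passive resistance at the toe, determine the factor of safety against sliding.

3.47

K_a = tan²(45° − 33.5°/2) = 0.2887.
P_a = ½K_aγH² = 0.5×0.2887×18.4×9.0² = 215.1 kN/m, acting at H/3 = 3.000 m above the base.
FS_sliding = μW / P_a = 0.64×1166.4 / 215.1 = 3.470.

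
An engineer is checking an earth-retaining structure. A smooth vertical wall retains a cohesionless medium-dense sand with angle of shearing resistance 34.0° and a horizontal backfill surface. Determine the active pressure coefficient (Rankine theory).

0.283

K_a = (1 − sin φ)/(1 + sin φ) = (1 − sin 34.0°)/(1 + sin 34.0°) = 0.2827.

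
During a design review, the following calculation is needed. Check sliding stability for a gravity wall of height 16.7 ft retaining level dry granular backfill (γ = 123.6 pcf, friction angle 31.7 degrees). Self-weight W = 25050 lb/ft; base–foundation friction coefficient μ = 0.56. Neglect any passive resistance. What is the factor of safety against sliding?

2.62

K_a = tan²(45° − 31.7°/2) = 0.3111.
P_a = ½K_aγH² = 0.5×0.3111×123.6×16.7² = 5361 lb/ft, acting at H/3 = 5.567 ft above the base.
FS_sliding = μW / P_a = 0.56×25050 / 5361 = 2.616.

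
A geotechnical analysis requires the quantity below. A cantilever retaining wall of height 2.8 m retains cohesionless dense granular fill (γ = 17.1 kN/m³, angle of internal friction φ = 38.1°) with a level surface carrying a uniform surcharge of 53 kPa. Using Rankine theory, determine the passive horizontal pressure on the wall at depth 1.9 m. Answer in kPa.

361 kPa

K_p = (1 + sin φ)/(1 − sin φ) = 4.222.
σ_v = γz + q = 17.1 × 1.9 + 53 = 85.49 kPa.
σ_h = K_p σ_v = 4.222 × 85.49 = 361.0 kPa.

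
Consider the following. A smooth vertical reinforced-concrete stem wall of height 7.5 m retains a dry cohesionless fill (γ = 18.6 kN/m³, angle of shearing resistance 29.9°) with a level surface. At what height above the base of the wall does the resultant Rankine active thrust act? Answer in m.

K_a = 0.3347.
The pressure distribution is triangular, so the resultant acts at H/3 above the base = 7.5/3 = 2.500 m.

2.50 m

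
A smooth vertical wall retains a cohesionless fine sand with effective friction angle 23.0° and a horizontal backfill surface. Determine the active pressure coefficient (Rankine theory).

K_a = tan²(45° − φ/2) = tan²(33.50°) = 0.4381.

0.438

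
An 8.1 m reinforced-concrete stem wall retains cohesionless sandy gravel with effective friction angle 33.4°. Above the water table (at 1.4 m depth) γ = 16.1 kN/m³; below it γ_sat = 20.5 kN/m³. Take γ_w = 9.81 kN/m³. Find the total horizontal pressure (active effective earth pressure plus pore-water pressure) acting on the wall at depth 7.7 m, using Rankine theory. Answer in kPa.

87.9 kPa

K_a = (1 − sin φ)/(1 + sin φ) = 0.2899.
γ' = 20.5 − 9.81 = 10.69 kN/m³.
Effective vertical stress at 7.7 m: σ'_v = 16.1×1.4 + 10.69×6.30 = 89.89 kPa.
σ'_h = K_a σ'_v = 0.2899 × 89.89 = 26.06 kPa; u = γ_w × 6.30 = 61.80 kPa.
Total σ_h = 26.06 + 61.80 = 87.86 kPa.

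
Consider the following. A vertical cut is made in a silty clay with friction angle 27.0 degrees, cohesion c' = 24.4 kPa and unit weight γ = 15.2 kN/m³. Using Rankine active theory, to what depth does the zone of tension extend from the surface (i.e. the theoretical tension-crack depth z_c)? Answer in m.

5.24 m

K_a = tan²(45° − 27.0°/2) = 0.3755; √K_a = 0.6128.
The active pressure is zero where K_a γ z = 2c√K_a, so z_c = 2c/(γ√K_a) = 2×24.4/(15.2×0.6128) = 5.239 m.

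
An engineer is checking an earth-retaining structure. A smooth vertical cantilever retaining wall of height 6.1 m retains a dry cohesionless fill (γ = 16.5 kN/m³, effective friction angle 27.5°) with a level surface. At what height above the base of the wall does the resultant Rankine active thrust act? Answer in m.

K_a = 0.3682.
The pressure distribution is triangular, so the resultant acts at H/3 above the base = 6.1/3 = 2.033 m.

2.03 m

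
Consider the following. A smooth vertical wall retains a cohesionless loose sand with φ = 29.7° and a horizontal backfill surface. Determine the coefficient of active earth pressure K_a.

0.337

K_a = tan²(45° − φ/2) = tan²(30.15°) = 0.3374.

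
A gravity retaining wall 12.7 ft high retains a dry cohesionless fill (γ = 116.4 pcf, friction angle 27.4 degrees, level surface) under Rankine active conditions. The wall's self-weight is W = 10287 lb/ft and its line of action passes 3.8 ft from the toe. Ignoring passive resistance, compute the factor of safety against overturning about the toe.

2.66

K_a = tan²(45° − 27.4°/2) = 0.3697.
P_a = ½K_aγH² = 0.5×0.3697×116.4×12.7² = 3470 lb/ft, acting at H/3 = 4.233 ft above the base.
Overturning moment M_o = P_a × H/3 = 3470 × 4.233 = 14690.
Resisting moment M_r = W × 3.8 = 10287 × 3.8 = 39090.
FS_overturning = M_r/M_o = 39090/14690 = 2.661.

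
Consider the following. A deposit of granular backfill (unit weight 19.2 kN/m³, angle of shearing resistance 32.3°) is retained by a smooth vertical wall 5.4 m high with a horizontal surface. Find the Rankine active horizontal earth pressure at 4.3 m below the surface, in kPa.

K_a = (1 − sin φ)/(1 + sin φ) = 0.3035.
σ_h = K_a γ z = 0.3035 × 19.2 × 4.3 = 25.06 kPa.

25.1 kPa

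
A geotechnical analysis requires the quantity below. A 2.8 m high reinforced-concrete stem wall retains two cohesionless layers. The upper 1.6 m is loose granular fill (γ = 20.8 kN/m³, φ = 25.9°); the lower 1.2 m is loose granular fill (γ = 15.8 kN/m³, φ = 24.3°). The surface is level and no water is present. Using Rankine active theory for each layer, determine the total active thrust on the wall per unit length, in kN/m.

31.8 kN/m

K_a1 = tan²(45°−25.9°/2) = 0.3920; K_a2 = tan²(45°−24.3°/2) = 0.4169.
Layer 1: σ at base = K_a1 γ₁ h₁ = 13.05 kPa; P₁ = ½×13.05×1.6 = 10.44.
Layer 2: σ_v at top = γ₁h₁ = 33.28; σ_h top = K_a2×33.28 = 13.88; σ_h base = K_a2×(33.28+15.8×1.2) = 21.78.
P₂ = ½(13.88+21.78)×1.2 = 21.39. Total P_a = 10.44+21.39 = 31.83 kN/m.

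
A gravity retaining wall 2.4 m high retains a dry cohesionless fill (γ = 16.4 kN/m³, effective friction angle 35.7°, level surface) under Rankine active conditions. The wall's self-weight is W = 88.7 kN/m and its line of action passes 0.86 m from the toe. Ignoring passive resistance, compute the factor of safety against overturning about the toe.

K_a = tan²(45° − 35.7°/2) = 0.2630.
P_a = ½K_aγH² = 0.5×0.2630×16.4×2.4² = 12.42 kN/m, acting at H/3 = 0.8000 m above the base.
Overturning moment M_o = P_a × H/3 = 12.42 × 0.8000 = 9.937.
Resisting moment M_r = W × 0.86 = 88.7 × 0.86 = 76.28.
FS_overturning = M_r/M_o = 76.28/9.937 = 7.676.

7.68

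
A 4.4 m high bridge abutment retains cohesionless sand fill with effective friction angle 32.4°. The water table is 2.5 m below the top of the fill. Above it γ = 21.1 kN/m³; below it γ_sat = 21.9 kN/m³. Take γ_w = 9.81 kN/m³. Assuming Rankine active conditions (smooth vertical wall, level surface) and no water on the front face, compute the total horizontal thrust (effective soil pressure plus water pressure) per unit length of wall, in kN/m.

74.5 kN/m

K_a = tan²(45° − φ/2) = 0.3022.
γ' = 21.9 − 9.81 = 12.09 kN/m³. Depth below WT = 1.9 m.
σ'_h at WT = K_a γ d_w = 15.94 kPa; at base = 15.94 + K_a γ' × 1.9 = 22.89 kPa.
P₁ (0–2.5 m) = ½×15.94×2.5 = 19.93. P₂ (2.5–4.4 m) = ½(15.94+22.89)×1.9 = 36.89.
P_w = ½ γ_w h₂² = 0.5×9.81×1.9² = 17.71. Total = 19.93+36.89+17.71 = 74.52 kN/m.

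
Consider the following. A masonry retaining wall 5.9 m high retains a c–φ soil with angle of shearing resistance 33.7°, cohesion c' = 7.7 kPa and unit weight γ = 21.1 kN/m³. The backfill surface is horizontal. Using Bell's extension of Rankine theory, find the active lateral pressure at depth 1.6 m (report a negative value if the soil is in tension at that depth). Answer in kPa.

1.43 kPa

K_a = (1 − sin φ)/(1 + sin φ) = 0.2863.
σ_a = K_a γ z − 2c√K_a = 0.2863×21.1×1.6 − 2×7.7×0.5351 = 1.425 kPa.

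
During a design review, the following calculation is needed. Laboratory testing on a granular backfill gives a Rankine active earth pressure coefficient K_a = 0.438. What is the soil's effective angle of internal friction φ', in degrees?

23.0°

K_a = tan²(45° − φ/2) ⇒ 45° − φ/2 = arctan(√0.438) = 33.50°.
φ = 2(45° − 33.50°) = 23.01°.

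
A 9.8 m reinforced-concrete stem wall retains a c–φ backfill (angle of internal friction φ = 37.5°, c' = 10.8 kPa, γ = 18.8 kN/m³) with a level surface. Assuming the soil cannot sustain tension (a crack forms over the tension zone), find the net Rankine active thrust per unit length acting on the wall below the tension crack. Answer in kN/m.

128 kN/m

K_a = 0.2432; √K_a = 0.4931.
Tension-crack depth z_c = 2c/(γ√K_a) = 2×10.8/(18.8×0.4931) = 2.330 m.
σ_a at base = K_a γ H − 2c√K_a = 0.2432×18.8×9.8 − 2×10.8×0.4931 = 34.15 kPa.
P_a = ½ × 34.15 × (H − z_c) = 0.5×34.15×7.470 = 127.6 kN/m.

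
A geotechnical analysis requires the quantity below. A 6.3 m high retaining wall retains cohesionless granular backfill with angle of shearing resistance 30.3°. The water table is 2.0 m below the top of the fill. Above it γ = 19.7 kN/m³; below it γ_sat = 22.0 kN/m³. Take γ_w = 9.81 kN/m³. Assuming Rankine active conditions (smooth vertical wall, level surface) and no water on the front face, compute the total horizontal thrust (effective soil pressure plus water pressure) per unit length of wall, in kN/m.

K_a = tan²(45° − φ/2) = 0.3293.
γ' = 22.0 − 9.81 = 12.19 kN/m³. Depth below WT = 4.3 m.
σ'_h at WT = K_a γ d_w = 12.98 kPa; at base = 12.98 + K_a γ' × 4.3 = 30.24 kPa.
P₁ (0–2.0 m) = ½×12.98×2.0 = 12.98. P₂ (2.0–6.3 m) = ½(12.98+30.24)×4.3 = 92.91.
P_w = ½ γ_w h₂² = 0.5×9.81×4.3² = 90.69. Total = 12.98+92.91+90.69 = 196.6 kN/m.

197 kN/m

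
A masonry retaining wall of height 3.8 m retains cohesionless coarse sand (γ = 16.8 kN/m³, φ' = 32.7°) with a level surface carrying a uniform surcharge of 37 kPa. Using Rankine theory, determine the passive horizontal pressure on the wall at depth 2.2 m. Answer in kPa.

K_p = (1 + sin φ)/(1 − sin φ) = 3.350.
σ_v = γz + q = 16.8 × 2.2 + 37 = 73.96 kPa.
σ_h = K_p σ_v = 3.350 × 73.96 = 247.8 kPa.

248 kPa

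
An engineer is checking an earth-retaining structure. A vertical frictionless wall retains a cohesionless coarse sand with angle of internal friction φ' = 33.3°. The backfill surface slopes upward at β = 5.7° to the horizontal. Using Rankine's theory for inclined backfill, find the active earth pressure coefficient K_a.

0.295

K_a = cos β · (cos β − √(cos²β − cos²φ)) / (cos β + √(cos²β − cos²φ)).
cos β = 0.9951, cos φ = 0.8358, √(cos²β − cos²φ) = 0.5400.
K_a = 0.9951 × (0.9951 − 0.5400)/(0.9951 + 0.5400) = 0.2950.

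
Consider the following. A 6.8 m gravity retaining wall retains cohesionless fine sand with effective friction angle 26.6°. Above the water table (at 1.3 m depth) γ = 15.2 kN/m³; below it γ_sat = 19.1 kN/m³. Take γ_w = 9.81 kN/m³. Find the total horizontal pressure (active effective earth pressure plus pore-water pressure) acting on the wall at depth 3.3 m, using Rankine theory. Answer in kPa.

34.2 kPa

K_a = (1 − sin φ)/(1 + sin φ) = 0.3814.
γ' = 19.1 − 9.81 = 9.290 kN/m³.
Effective vertical stress at 3.3 m: σ'_v = 15.2×1.3 + 9.290×2.00 = 38.34 kPa.
σ'_h = K_a σ'_v = 0.3814 × 38.34 = 14.62 kPa; u = γ_w × 2.00 = 19.62 kPa.
Total σ_h = 14.62 + 19.62 = 34.24 kPa.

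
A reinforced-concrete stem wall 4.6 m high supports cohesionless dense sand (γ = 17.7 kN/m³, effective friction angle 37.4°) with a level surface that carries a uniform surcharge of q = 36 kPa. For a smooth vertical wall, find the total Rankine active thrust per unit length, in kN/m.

86.2 kN/m

K_a = tan²(45° − φ/2) = 0.2443.
Soil triangle: ½ K_a γ H² = 0.5×0.2443×17.7×4.6² = 45.74 kN/m.
Surcharge rectangle: K_a q H = 0.2443×36×4.6 = 40.45 kN/m.
Total = 45.74 + 40.45 = 86.19 kN/m.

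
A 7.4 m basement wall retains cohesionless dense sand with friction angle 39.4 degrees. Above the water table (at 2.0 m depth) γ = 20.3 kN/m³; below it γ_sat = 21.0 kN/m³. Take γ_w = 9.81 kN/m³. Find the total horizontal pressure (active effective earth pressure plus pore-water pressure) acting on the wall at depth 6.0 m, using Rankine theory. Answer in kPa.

58.3 kPa

K_a = (1 − sin φ)/(1 + sin φ) = 0.2234.
γ' = 21.0 − 9.81 = 11.19 kN/m³.
Effective vertical stress at 6.0 m: σ'_v = 20.3×2.0 + 11.19×4.00 = 85.36 kPa.
σ'_h = K_a σ'_v = 0.2234 × 85.36 = 19.07 kPa; u = γ_w × 4.00 = 39.24 kPa.
Total σ_h = 19.07 + 39.24 = 58.31 kPa.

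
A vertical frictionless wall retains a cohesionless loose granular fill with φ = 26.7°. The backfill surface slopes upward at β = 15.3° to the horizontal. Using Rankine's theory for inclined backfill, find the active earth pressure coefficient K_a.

0.436

K_a = cos β · (cos β − √(cos²β − cos²φ)) / (cos β + √(cos²β − cos²φ)).
cos β = 0.9646, cos φ = 0.8934, √(cos²β − cos²φ) = 0.3637.
K_a = 0.9646 × (0.9646 − 0.3637)/(0.9646 + 0.3637) = 0.4364.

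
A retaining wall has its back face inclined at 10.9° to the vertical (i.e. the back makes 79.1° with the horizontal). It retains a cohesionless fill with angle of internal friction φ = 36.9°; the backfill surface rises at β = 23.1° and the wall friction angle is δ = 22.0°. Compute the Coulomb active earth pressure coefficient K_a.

0.444

K_a = sin²(α+φ) / [sin²α · sin(α−δ) · (1 + √{sin(φ+δ)sin(φ−β) / (sin(α−δ)sin(α+β))})²].
With α = 79.1°, φ = 36.9°, δ = 22.0°, β = 23.1°: K_a = 0.4441.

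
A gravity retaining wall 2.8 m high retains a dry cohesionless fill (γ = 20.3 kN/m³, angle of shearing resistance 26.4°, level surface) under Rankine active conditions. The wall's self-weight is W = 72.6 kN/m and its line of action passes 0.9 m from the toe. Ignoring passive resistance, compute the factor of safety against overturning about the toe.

2.29

K_a = tan²(45° − 26.4°/2) = 0.3844.
P_a = ½K_aγH² = 0.5×0.3844×20.3×2.8² = 30.59 kN/m, acting at H/3 = 0.9333 m above the base.
Overturning moment M_o = P_a × H/3 = 30.59 × 0.9333 = 28.55.
Resisting moment M_r = W × 0.9 = 72.6 × 0.9 = 65.34.
FS_overturning = M_r/M_o = 65.34/28.55 = 2.288.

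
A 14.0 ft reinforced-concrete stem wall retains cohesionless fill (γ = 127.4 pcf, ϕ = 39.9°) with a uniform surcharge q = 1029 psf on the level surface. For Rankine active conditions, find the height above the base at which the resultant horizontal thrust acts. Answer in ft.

5.92 ft

K_a = 0.2184.
Triangular part P₁ = ½K_aγH² = 2727 at H/3 = 4.667 ft; rectangular part P₂ = K_a q H = 3147 at H/2 = 7.000 ft.
ȳ = (P₁·4.667 + P₂·7.000)/(P₁+P₂) = 5.917 ft.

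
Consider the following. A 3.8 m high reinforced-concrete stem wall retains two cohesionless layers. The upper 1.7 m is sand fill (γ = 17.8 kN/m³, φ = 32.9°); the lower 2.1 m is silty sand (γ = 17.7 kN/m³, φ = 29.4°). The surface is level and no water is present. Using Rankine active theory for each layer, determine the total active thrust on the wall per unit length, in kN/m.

K_a1 = tan²(45°−32.9°/2) = 0.2960; K_a2 = tan²(45°−29.4°/2) = 0.3415.
Layer 1: σ at base = K_a1 γ₁ h₁ = 8.958 kPa; P₁ = ½×8.958×1.7 = 7.614.
Layer 2: σ_v at top = γ₁h₁ = 30.26; σ_h top = K_a2×30.26 = 10.33; σ_h base = K_a2×(30.26+17.7×2.1) = 23.03.
P₂ = ½(10.33+23.03)×2.1 = 35.03. Total P_a = 7.614+35.03 = 42.64 kN/m.

42.6 kN/m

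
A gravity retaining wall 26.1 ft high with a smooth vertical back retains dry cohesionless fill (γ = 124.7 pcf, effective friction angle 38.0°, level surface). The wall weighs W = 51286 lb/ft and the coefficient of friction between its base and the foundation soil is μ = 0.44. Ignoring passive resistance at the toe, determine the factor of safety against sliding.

K_a = tan²(45° − 38.0°/2) = 0.2379.
P_a = ½K_aγH² = 0.5×0.2379×124.7×26.1² = 10100 lb/ft, acting at H/3 = 8.700 ft above the base.
FS_sliding = μW / P_a = 0.44×51286 / 10100 = 2.233.

2.23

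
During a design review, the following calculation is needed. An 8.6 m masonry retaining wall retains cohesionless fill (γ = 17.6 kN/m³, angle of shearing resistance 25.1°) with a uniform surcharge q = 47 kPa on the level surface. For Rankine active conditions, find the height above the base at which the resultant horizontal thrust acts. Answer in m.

K_a = 0.4043.
Triangular part P₁ = ½K_aγH² = 263.1 at H/3 = 2.867 m; rectangular part P₂ = K_a q H = 163.4 at H/2 = 4.300 m.
ȳ = (P₁·2.867 + P₂·4.300)/(P₁+P₂) = 3.416 m.

3.42 m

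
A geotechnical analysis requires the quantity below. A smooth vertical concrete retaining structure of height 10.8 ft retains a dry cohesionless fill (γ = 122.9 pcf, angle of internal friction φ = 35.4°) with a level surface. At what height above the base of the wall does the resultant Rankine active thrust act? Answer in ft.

3.60 ft

K_a = 0.2664.
The pressure distribution is triangular, so the resultant acts at H/3 above the base = 10.8/3 = 3.600 ft.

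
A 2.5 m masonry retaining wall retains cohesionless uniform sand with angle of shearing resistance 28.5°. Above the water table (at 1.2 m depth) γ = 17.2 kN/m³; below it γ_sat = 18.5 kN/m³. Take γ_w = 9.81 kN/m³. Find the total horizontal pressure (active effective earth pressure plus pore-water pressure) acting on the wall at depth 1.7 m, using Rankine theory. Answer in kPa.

K_a = (1 − sin φ)/(1 + sin φ) = 0.3540.
γ' = 18.5 − 9.81 = 8.690 kN/m³.
Effective vertical stress at 1.7 m: σ'_v = 17.2×1.2 + 8.690×0.500 = 24.98 kPa.
σ'_h = K_a σ'_v = 0.3540 × 24.98 = 8.843 kPa; u = γ_w × 0.500 = 4.905 kPa.
Total σ_h = 8.843 + 4.905 = 13.75 kPa.

13.7 kPa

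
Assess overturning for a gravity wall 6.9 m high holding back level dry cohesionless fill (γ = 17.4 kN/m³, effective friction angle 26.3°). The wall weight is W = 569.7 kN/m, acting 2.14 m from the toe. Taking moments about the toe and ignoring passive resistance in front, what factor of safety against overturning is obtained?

K_a = tan²(45° − 26.3°/2) = 0.3859.
P_a = ½K_aγH² = 0.5×0.3859×17.4×6.9² = 159.9 kN/m, acting at H/3 = 2.300 m above the base.
Overturning moment M_o = P_a × H/3 = 159.9 × 2.300 = 367.7.
Resisting moment M_r = W × 2.14 = 569.7 × 2.14 = 1219.
FS_overturning = M_r/M_o = 1219/367.7 = 3.316.

3.32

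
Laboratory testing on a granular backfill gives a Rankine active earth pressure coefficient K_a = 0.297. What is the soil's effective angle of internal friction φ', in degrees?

K_a = tan²(45° − φ/2) ⇒ 45° − φ/2 = arctan(√0.297) = 28.59°.
φ = 2(45° − 28.59°) = 32.82°.

32.8°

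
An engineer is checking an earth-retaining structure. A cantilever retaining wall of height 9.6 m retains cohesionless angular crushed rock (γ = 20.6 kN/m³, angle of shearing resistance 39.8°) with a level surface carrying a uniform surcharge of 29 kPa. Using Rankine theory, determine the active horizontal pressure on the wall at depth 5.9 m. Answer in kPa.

K_a = (1 − sin φ)/(1 + sin φ) = 0.2194.
σ_v = γz + q = 20.6 × 5.9 + 29 = 150.5 kPa.
σ_h = K_a σ_v = 0.2194 × 150.5 = 33.03 kPa.

33.0 kPa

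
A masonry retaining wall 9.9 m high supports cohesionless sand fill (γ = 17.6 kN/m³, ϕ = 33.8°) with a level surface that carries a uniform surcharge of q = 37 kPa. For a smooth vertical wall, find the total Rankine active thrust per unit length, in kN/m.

350 kN/m

K_a = tan²(45° − φ/2) = 0.2851.
Soil triangle: ½ K_a γ H² = 0.5×0.2851×17.6×9.9² = 245.9 kN/m.
Surcharge rectangle: K_a q H = 0.2851×37×9.9 = 104.4 kN/m.
Total = 245.9 + 104.4 = 350.3 kN/m.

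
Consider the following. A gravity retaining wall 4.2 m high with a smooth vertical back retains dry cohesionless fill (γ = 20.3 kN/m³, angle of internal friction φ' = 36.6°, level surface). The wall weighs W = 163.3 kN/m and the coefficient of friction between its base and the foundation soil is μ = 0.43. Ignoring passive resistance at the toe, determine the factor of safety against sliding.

K_a = tan²(45° − 36.6°/2) = 0.2530.
P_a = ½K_aγH² = 0.5×0.2530×20.3×4.2² = 45.29 kN/m, acting at H/3 = 1.400 m above the base.
FS_sliding = μW / P_a = 0.43×163.3 / 45.29 = 1.550.

1.55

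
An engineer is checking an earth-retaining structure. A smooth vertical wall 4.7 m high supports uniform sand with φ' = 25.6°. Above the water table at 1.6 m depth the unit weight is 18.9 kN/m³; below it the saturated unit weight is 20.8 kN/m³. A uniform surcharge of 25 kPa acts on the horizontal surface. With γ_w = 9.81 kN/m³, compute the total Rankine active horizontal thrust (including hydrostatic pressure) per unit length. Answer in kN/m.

K_a = tan²(45° − φ/2) = 0.3966.
γ' = 20.8 − 9.81 = 10.99 kN/m³. h₂ = H − d_w = 3.1 m.
σ'_h: at surface K_a·q = 9.914; at WT K_a(q+γd_w) = 21.91; at base K_a(q+γd_w+γ'h₂) = 35.42 kPa.
P₁ = ½(9.914+21.91)×1.6 = 25.46; P₂ = ½(21.91+35.42)×3.1 = 88.85; P_w = ½γ_w h₂² = 47.14.
Total = 25.46+88.85+47.14 = 161.4 kN/m.

161 kN/m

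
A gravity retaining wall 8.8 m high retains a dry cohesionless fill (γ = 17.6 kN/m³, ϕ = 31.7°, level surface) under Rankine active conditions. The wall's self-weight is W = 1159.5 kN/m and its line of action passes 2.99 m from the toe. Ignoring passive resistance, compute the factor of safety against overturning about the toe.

K_a = tan²(45° − 31.7°/2) = 0.3111.
P_a = ½K_aγH² = 0.5×0.3111×17.6×8.8² = 212.0 kN/m, acting at H/3 = 2.933 m above the base.
Overturning moment M_o = P_a × H/3 = 212.0 × 2.933 = 621.8.
Resisting moment M_r = W × 2.99 = 1159.5 × 2.99 = 3467.
FS_overturning = M_r/M_o = 3467/621.8 = 5.575.

5.58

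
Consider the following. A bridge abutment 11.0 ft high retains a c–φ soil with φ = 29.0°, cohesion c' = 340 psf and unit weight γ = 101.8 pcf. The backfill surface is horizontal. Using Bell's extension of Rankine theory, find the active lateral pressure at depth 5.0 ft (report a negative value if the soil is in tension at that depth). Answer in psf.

K_a = (1 − sin φ)/(1 + sin φ) = 0.3470.
σ_a = K_a γ z − 2c√K_a = 0.3470×101.8×5.0 − 2×340×0.5890 = -223.9 psf.

-224 psf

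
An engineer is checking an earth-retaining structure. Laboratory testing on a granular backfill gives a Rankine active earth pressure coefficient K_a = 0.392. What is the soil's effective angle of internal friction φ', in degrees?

25.9°

K_a = tan²(45° − φ/2) ⇒ 45° − φ/2 = arctan(√0.392) = 32.05°.
φ = 2(45° − 32.05°) = 25.90°.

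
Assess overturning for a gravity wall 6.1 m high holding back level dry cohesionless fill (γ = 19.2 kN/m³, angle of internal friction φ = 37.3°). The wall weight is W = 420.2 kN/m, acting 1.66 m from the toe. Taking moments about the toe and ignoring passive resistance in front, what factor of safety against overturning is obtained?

3.91

K_a = tan²(45° − 37.3°/2) = 0.2453.
P_a = ½K_aγH² = 0.5×0.2453×19.2×6.1² = 87.64 kN/m, acting at H/3 = 2.033 m above the base.
Overturning moment M_o = P_a × H/3 = 87.64 × 2.033 = 178.2.
Resisting moment M_r = W × 1.66 = 420.2 × 1.66 = 697.5.
FS_overturning = M_r/M_o = 697.5/178.2 = 3.914.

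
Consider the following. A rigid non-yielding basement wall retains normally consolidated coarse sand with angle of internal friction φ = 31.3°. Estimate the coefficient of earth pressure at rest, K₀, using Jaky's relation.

K₀ = 1 − sin φ' = 1 − sin 31.3° = 0.4805.

0.480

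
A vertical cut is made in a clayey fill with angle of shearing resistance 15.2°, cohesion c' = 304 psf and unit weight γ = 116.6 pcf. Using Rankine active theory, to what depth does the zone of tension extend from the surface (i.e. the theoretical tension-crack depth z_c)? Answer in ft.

6.82 ft

K_a = tan²(45° − 15.2°/2) = 0.5845; √K_a = 0.7646.
The active pressure is zero where K_a γ z = 2c√K_a, so z_c = 2c/(γ√K_a) = 2×304/(116.6×0.7646) = 6.820 ft.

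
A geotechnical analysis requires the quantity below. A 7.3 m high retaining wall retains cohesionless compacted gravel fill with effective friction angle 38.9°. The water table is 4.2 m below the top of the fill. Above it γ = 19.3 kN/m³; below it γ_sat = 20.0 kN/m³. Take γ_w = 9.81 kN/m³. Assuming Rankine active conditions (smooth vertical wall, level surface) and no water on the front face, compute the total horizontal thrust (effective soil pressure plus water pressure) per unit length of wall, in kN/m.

155 kN/m

K_a = tan²(45° − φ/2) = 0.2285.
γ' = 20.0 − 9.81 = 10.19 kN/m³. Depth below WT = 3.1 m.
σ'_h at WT = K_a γ d_w = 18.52 kPa; at base = 18.52 + K_a γ' × 3.1 = 25.74 kPa.
P₁ (0–4.2 m) = ½×18.52×4.2 = 38.90. P₂ (4.2–7.3 m) = ½(18.52+25.74)×3.1 = 68.62.
P_w = ½ γ_w h₂² = 0.5×9.81×3.1² = 47.14. Total = 38.90+68.62+47.14 = 154.7 kN/m.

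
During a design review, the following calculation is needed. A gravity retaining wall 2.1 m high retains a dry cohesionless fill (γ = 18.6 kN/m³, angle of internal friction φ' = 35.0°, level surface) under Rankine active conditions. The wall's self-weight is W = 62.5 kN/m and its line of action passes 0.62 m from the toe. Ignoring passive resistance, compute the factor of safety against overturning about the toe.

4.98

K_a = tan²(45° − 35.0°/2) = 0.2710.
P_a = ½K_aγH² = 0.5×0.2710×18.6×2.1² = 11.11 kN/m, acting at H/3 = 0.7000 m above the base.
Overturning moment M_o = P_a × H/3 = 11.11 × 0.7000 = 7.780.
Resisting moment M_r = W × 0.62 = 62.5 × 0.62 = 38.75.
FS_overturning = M_r/M_o = 38.75/7.780 = 4.981.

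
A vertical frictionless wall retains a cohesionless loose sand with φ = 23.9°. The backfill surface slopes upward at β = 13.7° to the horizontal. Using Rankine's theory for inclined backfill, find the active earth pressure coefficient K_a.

0.480

K_a = cos β · (cos β − √(cos²β − cos²φ)) / (cos β + √(cos²β − cos²φ)).
cos β = 0.9715, cos φ = 0.9143, √(cos²β − cos²φ) = 0.3287.
K_a = 0.9715 × (0.9715 − 0.3287)/(0.9715 + 0.3287) = 0.4803.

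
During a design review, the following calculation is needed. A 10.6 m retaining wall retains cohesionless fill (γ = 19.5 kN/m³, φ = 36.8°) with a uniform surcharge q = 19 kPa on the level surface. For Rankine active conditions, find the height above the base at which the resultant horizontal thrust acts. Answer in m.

K_a = 0.2508.
Triangular part P₁ = ½K_aγH² = 274.7 at H/3 = 3.533 m; rectangular part P₂ = K_a q H = 50.50 at H/2 = 5.300 m.
ȳ = (P₁·3.533 + P₂·5.300)/(P₁+P₂) = 3.808 m.

3.81 m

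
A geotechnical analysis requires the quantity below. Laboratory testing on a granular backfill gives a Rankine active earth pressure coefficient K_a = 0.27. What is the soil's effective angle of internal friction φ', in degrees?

35.1°

K_a = tan²(45° − φ/2) ⇒ 45° − φ/2 = arctan(√0.27) = 27.46°.
φ = 2(45° − 27.46°) = 35.09°.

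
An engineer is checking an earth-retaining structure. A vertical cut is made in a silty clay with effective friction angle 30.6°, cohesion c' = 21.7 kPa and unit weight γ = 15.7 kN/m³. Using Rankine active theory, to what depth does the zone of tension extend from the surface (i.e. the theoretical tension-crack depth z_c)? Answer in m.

4.85 m

K_a = tan²(45° − 30.6°/2) = 0.3253; √K_a = 0.5704.
The active pressure is zero where K_a γ z = 2c√K_a, so z_c = 2c/(γ√K_a) = 2×21.7/(15.7×0.5704) = 4.846 m.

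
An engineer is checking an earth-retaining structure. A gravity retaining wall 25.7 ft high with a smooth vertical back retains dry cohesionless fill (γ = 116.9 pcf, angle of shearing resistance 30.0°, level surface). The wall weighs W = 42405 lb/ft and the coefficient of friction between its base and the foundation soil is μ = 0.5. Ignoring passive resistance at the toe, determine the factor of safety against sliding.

1.65

K_a = tan²(45° − 30.0°/2) = 0.3333.
P_a = ½K_aγH² = 0.5×0.3333×116.9×25.7² = 12870 lb/ft, acting at H/3 = 8.567 ft above the base.
FS_sliding = μW / P_a = 0.5×42405 / 12870 = 1.648.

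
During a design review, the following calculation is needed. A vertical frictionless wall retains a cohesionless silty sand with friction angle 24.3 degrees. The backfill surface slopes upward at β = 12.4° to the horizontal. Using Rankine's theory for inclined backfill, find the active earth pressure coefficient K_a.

K_a = cos β · (cos β − √(cos²β − cos²φ)) / (cos β + √(cos²β − cos²φ)).
cos β = 0.9767, cos φ = 0.9114, √(cos²β − cos²φ) = 0.3510.
K_a = 0.9767 × (0.9767 − 0.3510)/(0.9767 + 0.3510) = 0.4602.

0.460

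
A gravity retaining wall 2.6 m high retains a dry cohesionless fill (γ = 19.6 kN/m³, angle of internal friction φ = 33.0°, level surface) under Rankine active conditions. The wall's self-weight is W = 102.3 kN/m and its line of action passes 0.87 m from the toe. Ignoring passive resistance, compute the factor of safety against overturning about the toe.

K_a = tan²(45° − 33.0°/2) = 0.2948.
P_a = ½K_aγH² = 0.5×0.2948×19.6×2.6² = 19.53 kN/m, acting at H/3 = 0.8667 m above the base.
Overturning moment M_o = P_a × H/3 = 19.53 × 0.8667 = 16.93.
Resisting moment M_r = W × 0.87 = 102.3 × 0.87 = 89.00.
FS_overturning = M_r/M_o = 89.00/16.93 = 5.258.

5.26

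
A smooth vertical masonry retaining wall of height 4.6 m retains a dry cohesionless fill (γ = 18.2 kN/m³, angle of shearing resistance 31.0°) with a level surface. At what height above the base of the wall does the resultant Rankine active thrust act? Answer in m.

1.53 m

K_a = 0.3201.
The pressure distribution is triangular, so the resultant acts at H/3 above the base = 4.6/3 = 1.533 m.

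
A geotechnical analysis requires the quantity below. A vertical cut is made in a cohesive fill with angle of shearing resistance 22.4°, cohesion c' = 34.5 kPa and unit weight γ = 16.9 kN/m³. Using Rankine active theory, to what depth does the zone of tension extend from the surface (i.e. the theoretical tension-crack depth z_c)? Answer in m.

6.10 m

K_a = tan²(45° − 22.4°/2) = 0.4482; √K_a = 0.6694.
The active pressure is zero where K_a γ z = 2c√K_a, so z_c = 2c/(γ√K_a) = 2×34.5/(16.9×0.6694) = 6.099 m.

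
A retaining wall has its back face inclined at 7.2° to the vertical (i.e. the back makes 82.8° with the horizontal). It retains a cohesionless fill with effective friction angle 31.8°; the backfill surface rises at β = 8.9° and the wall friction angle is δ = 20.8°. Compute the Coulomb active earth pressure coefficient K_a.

K_a = sin²(α+φ) / [sin²α · sin(α−δ) · (1 + √{sin(φ+δ)sin(φ−β) / (sin(α−δ)sin(α+β))})²].
With α = 82.8°, φ = 31.8°, δ = 20.8°, β = 8.9°: K_a = 0.3754.

0.375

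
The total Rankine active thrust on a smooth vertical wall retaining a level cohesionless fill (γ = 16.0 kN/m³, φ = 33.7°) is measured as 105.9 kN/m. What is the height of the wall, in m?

6.80 m

K_a = 0.2863. P_a = ½ K_a γ H² ⇒ H = √(2P_a/(K_a γ)).
H = √(2×105.9/(0.2863×16.0)) = 6.800 m.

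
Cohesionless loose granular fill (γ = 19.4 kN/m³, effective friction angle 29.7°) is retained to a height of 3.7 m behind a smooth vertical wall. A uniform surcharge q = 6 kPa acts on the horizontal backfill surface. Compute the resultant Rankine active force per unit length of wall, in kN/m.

52.3 kN/m

K_a = tan²(45° − φ/2) = 0.3374.
Soil triangle: ½ K_a γ H² = 0.5×0.3374×19.4×3.7² = 44.80 kN/m.
Surcharge rectangle: K_a q H = 0.3374×6×3.7 = 7.490 kN/m.
Total = 44.80 + 7.490 = 52.29 kN/m.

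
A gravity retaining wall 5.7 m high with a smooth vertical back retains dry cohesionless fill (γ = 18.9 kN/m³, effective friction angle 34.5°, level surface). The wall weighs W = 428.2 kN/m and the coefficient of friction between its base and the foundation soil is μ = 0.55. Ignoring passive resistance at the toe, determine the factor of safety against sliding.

2.77

K_a = tan²(45° − 34.5°/2) = 0.2768.
P_a = ½K_aγH² = 0.5×0.2768×18.9×5.7² = 84.99 kN/m, acting at H/3 = 1.900 m above the base.
FS_sliding = μW / P_a = 0.55×428.2 / 84.99 = 2.771.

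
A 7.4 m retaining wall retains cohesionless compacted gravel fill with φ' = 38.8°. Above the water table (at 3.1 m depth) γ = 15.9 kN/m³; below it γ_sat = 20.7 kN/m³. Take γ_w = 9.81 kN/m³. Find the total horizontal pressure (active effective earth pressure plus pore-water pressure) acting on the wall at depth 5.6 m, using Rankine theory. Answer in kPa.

42.1 kPa

K_a = (1 − sin φ)/(1 + sin φ) = 0.2296.
γ' = 20.7 − 9.81 = 10.89 kN/m³.
Effective vertical stress at 5.6 m: σ'_v = 15.9×3.1 + 10.89×2.50 = 76.51 kPa.
σ'_h = K_a σ'_v = 0.2296 × 76.51 = 17.56 kPa; u = γ_w × 2.50 = 24.52 kPa.
Total σ_h = 17.56 + 24.52 = 42.09 kPa.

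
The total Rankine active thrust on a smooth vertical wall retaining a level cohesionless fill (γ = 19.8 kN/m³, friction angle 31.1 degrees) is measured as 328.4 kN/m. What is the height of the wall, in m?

10.2 m

K_a = 0.3188. P_a = ½ K_a γ H² ⇒ H = √(2P_a/(K_a γ)).
H = √(2×328.4/(0.3188×19.8)) = 10.20 m.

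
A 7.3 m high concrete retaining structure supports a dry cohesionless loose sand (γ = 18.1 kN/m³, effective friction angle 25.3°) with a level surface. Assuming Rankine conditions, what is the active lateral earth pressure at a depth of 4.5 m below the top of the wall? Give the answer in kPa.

K_a = (1 − sin φ)/(1 + sin φ) = 0.4012.
σ_h = K_a γ z = 0.4012 × 18.1 × 4.5 = 32.68 kPa.

32.7 kPa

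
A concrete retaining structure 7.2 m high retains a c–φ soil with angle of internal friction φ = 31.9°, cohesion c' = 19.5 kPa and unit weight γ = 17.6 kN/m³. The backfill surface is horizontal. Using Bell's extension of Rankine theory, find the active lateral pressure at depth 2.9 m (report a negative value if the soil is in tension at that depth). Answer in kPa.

K_a = (1 − sin φ)/(1 + sin φ) = 0.3085.
σ_a = K_a γ z − 2c√K_a = 0.3085×17.6×2.9 − 2×19.5×0.5555 = -5.915 kPa.

-5.92 kPa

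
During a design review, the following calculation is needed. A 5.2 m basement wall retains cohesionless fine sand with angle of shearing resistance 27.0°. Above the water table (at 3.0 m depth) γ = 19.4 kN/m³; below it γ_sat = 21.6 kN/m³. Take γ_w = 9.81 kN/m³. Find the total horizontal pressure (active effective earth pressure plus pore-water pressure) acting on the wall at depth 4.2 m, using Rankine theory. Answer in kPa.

38.9 kPa

K_a = (1 − sin φ)/(1 + sin φ) = 0.3755.
γ' = 21.6 − 9.81 = 11.79 kN/m³.
Effective vertical stress at 4.2 m: σ'_v = 19.4×3.0 + 11.79×1.20 = 72.35 kPa.
σ'_h = K_a σ'_v = 0.3755 × 72.35 = 27.17 kPa; u = γ_w × 1.20 = 11.77 kPa.
Total σ_h = 27.17 + 11.77 = 38.94 kPa.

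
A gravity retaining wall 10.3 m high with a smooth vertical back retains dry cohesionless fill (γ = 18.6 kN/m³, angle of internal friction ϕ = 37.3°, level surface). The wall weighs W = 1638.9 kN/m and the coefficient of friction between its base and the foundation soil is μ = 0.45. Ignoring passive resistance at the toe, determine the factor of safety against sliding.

3.05

K_a = tan²(45° − 37.3°/2) = 0.2453.
P_a = ½K_aγH² = 0.5×0.2453×18.6×10.3² = 242.1 kN/m, acting at H/3 = 3.433 m above the base.
FS_sliding = μW / P_a = 0.45×1638.9 / 242.1 = 3.047.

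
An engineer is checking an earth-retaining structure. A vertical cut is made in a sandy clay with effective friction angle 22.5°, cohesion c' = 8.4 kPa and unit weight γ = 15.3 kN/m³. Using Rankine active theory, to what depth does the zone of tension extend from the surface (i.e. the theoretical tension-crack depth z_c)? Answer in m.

K_a = tan²(45° − 22.5°/2) = 0.4465; √K_a = 0.6682.
The active pressure is zero where K_a γ z = 2c√K_a, so z_c = 2c/(γ√K_a) = 2×8.4/(15.3×0.6682) = 1.643 m.

1.64 m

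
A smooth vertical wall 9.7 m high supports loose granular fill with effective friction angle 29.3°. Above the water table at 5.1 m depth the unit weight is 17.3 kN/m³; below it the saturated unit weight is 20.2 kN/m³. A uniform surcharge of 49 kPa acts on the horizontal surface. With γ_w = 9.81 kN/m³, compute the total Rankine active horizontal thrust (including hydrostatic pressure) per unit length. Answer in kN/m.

521 kN/m

K_a = tan²(45° − φ/2) = 0.3428.
γ' = 20.2 − 9.81 = 10.39 kN/m³. h₂ = H − d_w = 4.6 m.
σ'_h: at surface K_a·q = 16.80; at WT K_a(q+γd_w) = 47.05; at base K_a(q+γd_w+γ'h₂) = 63.43 kPa.
P₁ = ½(16.80+47.05)×5.1 = 162.8; P₂ = ½(47.05+63.43)×4.6 = 254.1; P_w = ½γ_w h₂² = 103.8.
Total = 162.8+254.1+103.8 = 520.7 kN/m.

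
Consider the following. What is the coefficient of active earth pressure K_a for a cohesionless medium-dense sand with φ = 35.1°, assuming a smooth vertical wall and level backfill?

K_a = (1 − sin φ)/(1 + sin φ) = (1 − sin 35.1°)/(1 + sin 35.1°) = 0.2698.

0.270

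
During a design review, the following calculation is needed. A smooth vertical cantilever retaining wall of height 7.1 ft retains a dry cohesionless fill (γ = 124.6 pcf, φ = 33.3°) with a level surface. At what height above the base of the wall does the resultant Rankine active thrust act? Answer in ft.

K_a = 0.2911.
The pressure distribution is triangular, so the resultant acts at H/3 above the base = 7.1/3 = 2.367 ft.

2.37 ft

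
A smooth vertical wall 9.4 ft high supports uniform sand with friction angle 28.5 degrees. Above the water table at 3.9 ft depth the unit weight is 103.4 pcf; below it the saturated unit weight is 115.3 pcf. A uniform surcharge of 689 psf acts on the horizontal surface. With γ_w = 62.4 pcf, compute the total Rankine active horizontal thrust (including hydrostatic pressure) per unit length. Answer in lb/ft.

4580 lb/ft

K_a = tan²(45° − φ/2) = 0.3540.
γ' = 115.3 − 62.4 = 52.90 pcf. h₂ = H − d_w = 5.5 ft.
σ'_h: at surface K_a·q = 243.9; at WT K_a(q+γd_w) = 386.6; at base K_a(q+γd_w+γ'h₂) = 489.6 psf.
P₁ = ½(243.9+386.6)×3.9 = 1229; P₂ = ½(386.6+489.6)×5.5 = 2410; P_w = ½γ_w h₂² = 943.8.
Total = 1229+2410+943.8 = 4583 lb/ft.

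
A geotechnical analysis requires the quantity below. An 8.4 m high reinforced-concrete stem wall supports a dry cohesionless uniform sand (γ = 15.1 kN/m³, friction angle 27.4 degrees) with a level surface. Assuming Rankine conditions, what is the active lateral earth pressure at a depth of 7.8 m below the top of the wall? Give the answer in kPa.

K_a = (1 − sin φ)/(1 + sin φ) = 0.3697.
σ_h = K_a γ z = 0.3697 × 15.1 × 7.8 = 43.54 kPa.

43.5 kPa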